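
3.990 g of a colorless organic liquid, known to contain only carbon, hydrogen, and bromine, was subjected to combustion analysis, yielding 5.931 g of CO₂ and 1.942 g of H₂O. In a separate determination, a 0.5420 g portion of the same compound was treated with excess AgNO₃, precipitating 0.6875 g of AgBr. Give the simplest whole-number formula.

C5H8Br

mol C = 5.931 g CO₂ ÷ 44.009 g/mol = 0.13477 mol
mol H = 2 × 1.942 g H₂O ÷ 18.015 g/mol = 0.21560 mol
From the AgBr data: mol Br per gram of compound = (0.6875 ÷ 187.772) ÷ 0.5420 = 0.0067553 mol/g, so in the 3.990 g combustion sample mol Br = 0.026954 mol
Divide by the smallest (0.026954 mol): C 5.000, H 7.999, Br 1.000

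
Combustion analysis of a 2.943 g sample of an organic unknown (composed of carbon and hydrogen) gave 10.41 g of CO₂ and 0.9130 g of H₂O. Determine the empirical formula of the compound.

mol C = 10.41 g CO₂ ÷ 44.009 g/mol = 0.23654 mol
mol H = 2 × 0.9130 g H₂O ÷ 18.015 g/mol = 0.10136 mol
Divide by the smallest (0.10136 mol): C 2.334, H 1.000
Multiplying each by 3 gives whole numbers: C 7.00, H 3.00

C7H3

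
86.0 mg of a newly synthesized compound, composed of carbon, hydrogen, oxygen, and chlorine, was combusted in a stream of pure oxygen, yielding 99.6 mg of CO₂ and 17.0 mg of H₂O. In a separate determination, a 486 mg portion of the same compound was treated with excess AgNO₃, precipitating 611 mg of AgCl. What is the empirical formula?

C6H5Cl2O5

mol C = 0.0996 g CO₂ ÷ 44.009 g/mol = 0.002263 mol
mol H = 2 × 0.0170 g H₂O ÷ 18.015 g/mol = 0.001887 mol
From the AgCl data: mol Cl per gram of compound = (0.611 ÷ 143.318) ÷ 0.486 = 0.008772 mol/g, so in the 0.0860 g combustion sample mol Cl = 0.0007544 mol
mass O = 0.0860 − (0.02718 + 0.001902 + 0.02674) = 0.03017 g → mol O = 0.03017 ÷ 15.999 = 0.001886 mol
Divide by the smallest (0.0007544 mol): C 3.000, H 2.502, Cl 1.000, O 2.500
Multiplying each by 2 gives whole numbers: C 6.00, H 5.00, Cl 2.00, O 5.00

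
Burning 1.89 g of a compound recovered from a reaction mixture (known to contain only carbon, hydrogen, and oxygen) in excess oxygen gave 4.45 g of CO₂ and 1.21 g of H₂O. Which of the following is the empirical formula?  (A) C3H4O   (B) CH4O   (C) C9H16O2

mol C = 4.45 g CO₂ ÷ 44.009 g/mol = 0.1011 mol
mol H = 2 × 1.21 g H₂O ÷ 18.015 g/mol = 0.1343 mol
mass O = 1.89 − (1.215 + 0.1354) = 0.5401 g → mol O = 0.5401 ÷ 15.999 = 0.03376 mol
Divide by the smallest (0.03376 mol): C 2.995, H 3.979, O 1.000

(A) C3H4O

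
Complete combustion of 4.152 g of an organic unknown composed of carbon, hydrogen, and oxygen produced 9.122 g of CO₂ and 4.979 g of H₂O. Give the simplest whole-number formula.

C3H8O

mol C = 9.122 g CO₂ ÷ 44.009 g/mol = 0.20728 mol
mol H = 2 × 4.979 g H₂O ÷ 18.015 g/mol = 0.55276 mol
mass O = 4.152 − (2.4896 + 0.55718) = 1.1052 g → mol O = 1.1052 ÷ 15.999 = 0.069081 mol
Divide by the smallest (0.069081 mol): C 3.000, H 8.002, O 1.000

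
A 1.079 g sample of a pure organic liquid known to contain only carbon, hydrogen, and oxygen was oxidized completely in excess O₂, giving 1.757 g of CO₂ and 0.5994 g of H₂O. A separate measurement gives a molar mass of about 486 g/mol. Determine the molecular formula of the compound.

C18H30O15

mol C = 1.757 g CO₂ ÷ 44.009 g/mol = 0.039924 mol
mol H = 2 × 0.5994 g H₂O ÷ 18.015 g/mol = 0.066545 mol
mass O = 1.079 − (0.47952 + 0.067077) = 0.53240 g → mol O = 0.53240 ÷ 15.999 = 0.033277 mol
Divide by the smallest (0.033277 mol): C 1.200, H 2.000, O 1.000
Multiplying each by 5 gives whole numbers: C 6.00, H 10.00, O 5.00
Empirical formula: C6H10O5
Empirical-formula mass = 162.14 g/mol; 486 ÷ 162.14 ≈ 3, so the molecular formula is C18H30O15.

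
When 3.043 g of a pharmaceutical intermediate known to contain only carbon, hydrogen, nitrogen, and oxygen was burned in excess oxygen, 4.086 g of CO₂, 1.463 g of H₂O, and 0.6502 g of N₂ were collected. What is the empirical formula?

mol C = 4.086 g CO₂ ÷ 44.009 g/mol = 0.092845 mol
mol H = 2 × 1.463 g H₂O ÷ 18.015 g/mol = 0.16242 mol
mol N = 2 × 0.6502 g N₂ ÷ 28.014 g/mol = 0.046420 mol
mass O = 3.043 − (1.1152 + 0.16372 + 0.65020) = 1.1139 g → mol O = 1.1139 ÷ 15.999 = 0.069625 mol
Divide by the smallest (0.046420 mol): C 2.000, H 3.499, N 1.000, O 1.500
Multiplying each by 2 gives whole numbers: C 4.00, H 7.00, N 2.00, O 3.00

C4H7N2O3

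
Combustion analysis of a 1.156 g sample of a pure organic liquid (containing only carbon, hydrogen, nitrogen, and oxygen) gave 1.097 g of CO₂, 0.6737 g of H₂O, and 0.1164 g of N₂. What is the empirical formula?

C3H9NO5

mol C = 1.097 g CO₂ ÷ 44.009 g/mol = 0.024927 mol
mol H = 2 × 0.6737 g H₂O ÷ 18.015 g/mol = 0.074793 mol
mol N = 2 × 0.1164 g N₂ ÷ 28.014 g/mol = 0.0083101 mol
mass O = 1.156 − (0.29939 + 0.075392 + 0.11640) = 0.66481 g → mol O = 0.66481 ÷ 15.999 = 0.041553 mol
Divide by the smallest (0.0083101 mol): C 3.000, H 9.000, N 1.000, O 5.000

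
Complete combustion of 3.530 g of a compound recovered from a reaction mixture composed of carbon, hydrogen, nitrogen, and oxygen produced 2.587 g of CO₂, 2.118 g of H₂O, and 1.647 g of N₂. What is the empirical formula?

CH4N2O

mol C = 2.587 g CO₂ ÷ 44.009 g/mol = 0.058783 mol
mol H = 2 × 2.118 g H₂O ÷ 18.015 g/mol = 0.23514 mol
mol N = 2 × 1.647 g N₂ ÷ 28.014 g/mol = 0.11758 mol
mass O = 3.530 − (0.70605 + 0.23702 + 1.6470) = 0.93993 g → mol O = 0.93993 ÷ 15.999 = 0.058750 mol
Divide by the smallest (0.058750 mol): C 1.001, H 4.002, N 2.001, O 1.000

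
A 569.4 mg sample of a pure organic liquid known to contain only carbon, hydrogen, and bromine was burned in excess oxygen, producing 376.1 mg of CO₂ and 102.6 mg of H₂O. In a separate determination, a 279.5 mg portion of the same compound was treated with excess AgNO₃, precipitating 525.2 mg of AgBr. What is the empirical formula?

mol C = 0.3761 g CO₂ ÷ 44.009 g/mol = 0.0085460 mol
mol H = 2 × 0.1026 g H₂O ÷ 18.015 g/mol = 0.011391 mol
From the AgBr data: mol Br per gram of compound = (0.5252 ÷ 187.772) ÷ 0.2795 = 0.010007 mol/g, so in the 0.5694 g combustion sample mol Br = 0.0056981 mol
Divide by the smallest (0.0056981 mol): C 1.500, H 1.999, Br 1.000
Multiplying each by 2 gives whole numbers: C 3.00, H 4.00, Br 2.00

C3H4Br2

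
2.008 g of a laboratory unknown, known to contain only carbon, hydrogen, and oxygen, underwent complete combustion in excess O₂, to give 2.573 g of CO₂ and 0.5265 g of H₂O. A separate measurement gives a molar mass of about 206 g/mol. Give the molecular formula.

mol C = 2.573 g CO₂ ÷ 44.009 g/mol = 0.058465 mol
mol H = 2 × 0.5265 g H₂O ÷ 18.015 g/mol = 0.058451 mol
mass O = 2.008 − (0.70223 + 0.058919) = 1.2469 g → mol O = 1.2469 ÷ 15.999 = 0.077933 mol
Divide by the smallest (0.058451 mol): C 1.000, H 1.000, O 1.333
Multiplying each by 3 gives whole numbers: C 3.00, H 3.00, O 4.00
Empirical formula: C3H3O4
Empirical-formula mass = 103.05 g/mol; 206 ÷ 103.05 ≈ 2, so the molecular formula is C6H6O8.

C6H6O8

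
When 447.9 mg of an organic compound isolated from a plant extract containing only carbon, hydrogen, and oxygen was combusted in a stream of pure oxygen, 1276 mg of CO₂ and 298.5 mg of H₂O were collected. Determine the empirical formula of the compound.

mol C = 1.276 g CO₂ ÷ 44.009 g/mol = 0.028994 mol
mol H = 2 × 0.2985 g H₂O ÷ 18.015 g/mol = 0.033139 mol
mass O = 0.4479 − (0.34825 + 0.033404) = 0.066248 g → mol O = 0.066248 ÷ 15.999 = 0.0041408 mol
Divide by the smallest (0.0041408 mol): C 7.002, H 8.003, O 1.000

C7H8O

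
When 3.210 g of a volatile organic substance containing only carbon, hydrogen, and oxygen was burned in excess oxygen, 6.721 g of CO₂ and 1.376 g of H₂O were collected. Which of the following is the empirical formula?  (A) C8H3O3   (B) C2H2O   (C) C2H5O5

(B) C2H2O

mol C = 6.721 g CO₂ ÷ 44.009 g/mol = 0.15272 mol
mol H = 2 × 1.376 g H₂O ÷ 18.015 g/mol = 0.15276 mol
mass O = 3.210 − (1.8343 + 0.15398) = 1.2217 g → mol O = 1.2217 ÷ 15.999 = 0.076362 mol
Divide by the smallest (0.076362 mol): C 2.000, H 2.000, O 1.000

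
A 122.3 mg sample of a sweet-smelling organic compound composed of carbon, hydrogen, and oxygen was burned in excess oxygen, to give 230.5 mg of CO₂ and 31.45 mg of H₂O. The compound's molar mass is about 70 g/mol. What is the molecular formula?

C3H2O2

mol C = 0.2305 g CO₂ ÷ 44.009 g/mol = 0.0052376 mol
mol H = 2 × 0.03145 g H₂O ÷ 18.015 g/mol = 0.0034915 mol
mass O = 0.1223 − (0.062908 + 0.0035195) = 0.055872 g → mol O = 0.055872 ÷ 15.999 = 0.0034922 mol
Divide by the smallest (0.0034915 mol): C 1.500, H 1.000, O 1.000
Multiplying each by 2 gives whole numbers: C 3.00, H 2.00, O 2.00
Empirical formula: C3H2O2
Empirical-formula mass = 70.05 g/mol; 70 ÷ 70.05 ≈ 1, so the molecular formula is C3H2O2.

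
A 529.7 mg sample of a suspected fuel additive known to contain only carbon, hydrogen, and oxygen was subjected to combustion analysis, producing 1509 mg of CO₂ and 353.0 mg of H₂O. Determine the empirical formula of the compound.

C7H8O

mol C = 1.509 g CO₂ ÷ 44.009 g/mol = 0.034288 mol
mol H = 2 × 0.3530 g H₂O ÷ 18.015 g/mol = 0.039190 mol
mass O = 0.5297 − (0.41184 + 0.039503) = 0.078358 g → mol O = 0.078358 ÷ 15.999 = 0.0048977 mol
Divide by the smallest (0.0048977 mol): C 7.001, H 8.002, O 1.000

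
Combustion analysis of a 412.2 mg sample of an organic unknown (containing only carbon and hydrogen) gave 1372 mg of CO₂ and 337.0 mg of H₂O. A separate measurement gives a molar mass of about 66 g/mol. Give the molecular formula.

C5H6

mol C = 1.372 g CO₂ ÷ 44.009 g/mol = 0.031175 mol
mol H = 2 × 0.3370 g H₂O ÷ 18.015 g/mol = 0.037413 mol
Divide by the smallest (0.031175 mol): C 1.000, H 1.200
Multiplying each by 5 gives whole numbers: C 5.00, H 6.00
Empirical formula: C5H6
Empirical-formula mass = 66.10 g/mol; 66 ÷ 66.10 ≈ 1, so the molecular formula is C5H6.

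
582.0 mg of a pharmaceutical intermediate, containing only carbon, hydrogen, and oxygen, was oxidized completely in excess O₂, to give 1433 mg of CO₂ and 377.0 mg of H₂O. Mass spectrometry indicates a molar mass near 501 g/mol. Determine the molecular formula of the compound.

mol C = 1.433 g CO₂ ÷ 44.009 g/mol = 0.032562 mol
mol H = 2 × 0.3770 g H₂O ÷ 18.015 g/mol = 0.041854 mol
mass O = 0.5820 − (0.39110 + 0.042189) = 0.14871 g → mol O = 0.14871 ÷ 15.999 = 0.0092953 mol
Divide by the smallest (0.0092953 mol): C 3.503, H 4.503, O 1.000
Multiplying each by 2 gives whole numbers: C 7.01, H 9.01, O 2.00
Empirical formula: C7H9O2
Empirical-formula mass = 125.15 g/mol; 501 ÷ 125.15 ≈ 4, so the molecular formula is C28H36O8.

C28H36O8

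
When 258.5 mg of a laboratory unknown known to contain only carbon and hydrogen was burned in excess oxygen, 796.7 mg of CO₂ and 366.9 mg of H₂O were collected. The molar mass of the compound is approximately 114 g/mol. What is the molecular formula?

C8H18

mol C = 0.7967 g CO₂ ÷ 44.009 g/mol = 0.018103 mol
mol H = 2 × 0.3669 g H₂O ÷ 18.015 g/mol = 0.040733 mol
Divide by the smallest (0.018103 mol): C 1.000, H 2.250
Multiplying each by 4 gives whole numbers: C 4.00, H 9.00
Empirical formula: C4H9
Empirical-formula mass = 57.12 g/mol; 114 ÷ 57.12 ≈ 2, so the molecular formula is C8H18.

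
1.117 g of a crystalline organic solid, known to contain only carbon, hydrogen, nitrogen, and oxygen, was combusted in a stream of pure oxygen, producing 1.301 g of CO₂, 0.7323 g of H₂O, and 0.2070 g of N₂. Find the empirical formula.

C4H11N2O4

mol C = 1.301 g CO₂ ÷ 44.009 g/mol = 0.029562 mol
mol H = 2 × 0.7323 g H₂O ÷ 18.015 g/mol = 0.081299 mol
mol N = 2 × 0.2070 g N₂ ÷ 28.014 g/mol = 0.014778 mol
mass O = 1.117 − (0.35507 + 0.081949 + 0.20700) = 0.47298 g → mol O = 0.47298 ÷ 15.999 = 0.029563 mol
Divide by the smallest (0.014778 mol): C 2.000, H 5.501, N 1.000, O 2.000
Multiplying each by 2 gives whole numbers: C 4.00, H 11.00, N 2.00, O 4.00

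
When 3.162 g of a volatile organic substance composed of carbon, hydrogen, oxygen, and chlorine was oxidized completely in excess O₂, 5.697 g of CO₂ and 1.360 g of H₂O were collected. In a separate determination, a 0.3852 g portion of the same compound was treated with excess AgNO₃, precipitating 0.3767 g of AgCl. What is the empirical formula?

C6H7ClO2

mol C = 5.697 g CO₂ ÷ 44.009 g/mol = 0.12945 mol
mol H = 2 × 1.360 g H₂O ÷ 18.015 g/mol = 0.15099 mol
From the AgCl data: mol Cl per gram of compound = (0.3767 ÷ 143.318) ÷ 0.3852 = 0.0068235 mol/g, so in the 3.162 g combustion sample mol Cl = 0.021576 mol
mass O = 3.162 − (1.5548 + 0.15219 + 0.76487) = 0.69010 g → mol O = 0.69010 ÷ 15.999 = 0.043134 mol
Divide by the smallest (0.021576 mol): C 6.000, H 6.998, Cl 1.000, O 1.999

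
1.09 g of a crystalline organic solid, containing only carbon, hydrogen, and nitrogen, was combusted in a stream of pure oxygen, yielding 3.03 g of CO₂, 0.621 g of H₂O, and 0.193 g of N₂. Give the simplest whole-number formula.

C5H5N

mol C = 3.03 g CO₂ ÷ 44.009 g/mol = 0.06885 mol
mol H = 2 × 0.621 g H₂O ÷ 18.015 g/mol = 0.06894 mol
mol N = 2 × 0.193 g N₂ ÷ 28.014 g/mol = 0.01378 mol
Divide by the smallest (0.01378 mol): C 4.997, H 5.004, N 1.000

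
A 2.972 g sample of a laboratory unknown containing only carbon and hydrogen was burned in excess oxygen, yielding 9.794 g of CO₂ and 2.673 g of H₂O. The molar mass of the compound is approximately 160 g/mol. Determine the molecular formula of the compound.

mol C = 9.794 g CO₂ ÷ 44.009 g/mol = 0.22255 mol
mol H = 2 × 2.673 g H₂O ÷ 18.015 g/mol = 0.29675 mol
Divide by the smallest (0.22255 mol): C 1.000, H 1.333
Multiplying each by 3 gives whole numbers: C 3.00, H 4.00
Empirical formula: C3H4
Empirical-formula mass = 40.06 g/mol; 160 ÷ 40.06 ≈ 4, so the molecular formula is C12H16.

C12H16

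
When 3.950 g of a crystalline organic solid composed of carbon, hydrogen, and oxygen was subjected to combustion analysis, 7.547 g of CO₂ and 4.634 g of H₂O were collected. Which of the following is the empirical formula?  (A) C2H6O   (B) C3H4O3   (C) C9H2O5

mol C = 7.547 g CO₂ ÷ 44.009 g/mol = 0.17149 mol
mol H = 2 × 4.634 g H₂O ÷ 18.015 g/mol = 0.51446 mol
mass O = 3.950 − (2.0597 + 0.51858) = 1.3717 g → mol O = 1.3717 ÷ 15.999 = 0.085736 mol
Divide by the smallest (0.085736 mol): C 2.000, H 6.001, O 1.000

(A) C2H6O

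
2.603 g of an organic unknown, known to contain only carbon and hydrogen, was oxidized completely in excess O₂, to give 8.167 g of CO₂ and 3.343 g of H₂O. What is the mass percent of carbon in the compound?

85.63%

mol C = 8.167 g CO₂ ÷ 44.009 g/mol = 0.18558 mol
mol H = 2 × 3.343 g H₂O ÷ 18.015 g/mol = 0.37114 mol
mass % C = 2.2289 g ÷ 2.603 g × 100%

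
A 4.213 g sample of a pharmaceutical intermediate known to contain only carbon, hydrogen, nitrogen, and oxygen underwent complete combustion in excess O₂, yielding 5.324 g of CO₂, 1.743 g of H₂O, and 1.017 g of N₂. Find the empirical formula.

mol C = 5.324 g CO₂ ÷ 44.009 g/mol = 0.12098 mol
mol H = 2 × 1.743 g H₂O ÷ 18.015 g/mol = 0.19351 mol
mol N = 2 × 1.017 g N₂ ÷ 28.014 g/mol = 0.072607 mol
mass O = 4.213 − (1.4530 + 0.19505 + 1.0170) = 1.5479 g → mol O = 1.5479 ÷ 15.999 = 0.096751 mol
Divide by the smallest (0.072607 mol): C 1.666, H 2.665, N 1.000, O 1.333
Multiplying each by 3 gives whole numbers: C 5.00, H 8.00, N 3.00, O 4.00

C5H8N3O4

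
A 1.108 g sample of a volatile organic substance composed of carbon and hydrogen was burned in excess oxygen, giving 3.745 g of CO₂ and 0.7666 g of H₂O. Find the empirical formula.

mol C = 3.745 g CO₂ ÷ 44.009 g/mol = 0.085096 mol
mol H = 2 × 0.7666 g H₂O ÷ 18.015 g/mol = 0.085107 mol
Divide by the smallest (0.085096 mol): C 1.000, H 1.000

CH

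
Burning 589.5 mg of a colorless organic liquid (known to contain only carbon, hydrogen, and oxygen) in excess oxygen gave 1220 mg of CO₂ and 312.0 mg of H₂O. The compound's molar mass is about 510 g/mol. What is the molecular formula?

mol C = 1.220 g CO₂ ÷ 44.009 g/mol = 0.027722 mol
mol H = 2 × 0.3120 g H₂O ÷ 18.015 g/mol = 0.034638 mol
mass O = 0.5895 − (0.33296 + 0.034915) = 0.22162 g → mol O = 0.22162 ÷ 15.999 = 0.013852 mol
Divide by the smallest (0.013852 mol): C 2.001, H 2.501, O 1.000
Multiplying each by 2 gives whole numbers: C 4.00, H 5.00, O 2.00
Empirical formula: C4H5O2
Empirical-formula mass = 85.08 g/mol; 510 ÷ 85.08 ≈ 6, so the molecular formula is C24H30O12.

C24H30O12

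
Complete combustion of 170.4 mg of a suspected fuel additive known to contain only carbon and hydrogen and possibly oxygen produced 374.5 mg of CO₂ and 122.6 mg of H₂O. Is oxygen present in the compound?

yes

mol C = 0.3745 g CO₂ ÷ 44.009 g/mol = 0.0085096 mol
mol H = 2 × 0.1226 g H₂O ÷ 18.015 g/mol = 0.013611 mol
C and H account for only 0.11593 g of the 0.1704 g sample; the remaining 0.054471 g must be oxygen.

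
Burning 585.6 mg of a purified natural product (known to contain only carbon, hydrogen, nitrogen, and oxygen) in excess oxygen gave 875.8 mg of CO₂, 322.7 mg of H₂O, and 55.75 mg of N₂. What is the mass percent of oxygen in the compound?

mol C = 0.8758 g CO₂ ÷ 44.009 g/mol = 0.019900 mol
mol H = 2 × 0.3227 g H₂O ÷ 18.015 g/mol = 0.035826 mol
mol N = 2 × 0.05575 g N₂ ÷ 28.014 g/mol = 0.0039802 mol
mass O = 0.5856 − (0.23902 + 0.036112 + 0.055750) = 0.25471 g → mol O = 0.25471 ÷ 15.999 = 0.015921 mol
mass % O = 0.25471 g ÷ 0.5856 g × 100%

43.50%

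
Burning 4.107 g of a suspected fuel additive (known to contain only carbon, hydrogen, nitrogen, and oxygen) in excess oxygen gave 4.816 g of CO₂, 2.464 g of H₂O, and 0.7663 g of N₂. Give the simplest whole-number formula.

C2H5NO2

mol C = 4.816 g CO₂ ÷ 44.009 g/mol = 0.10943 mol
mol H = 2 × 2.464 g H₂O ÷ 18.015 g/mol = 0.27355 mol
mol N = 2 × 0.7663 g N₂ ÷ 28.014 g/mol = 0.054708 mol
mass O = 4.107 − (1.3144 + 0.27574 + 0.76630) = 1.7506 g → mol O = 1.7506 ÷ 15.999 = 0.10942 mol
Divide by the smallest (0.054708 mol): C 2.000, H 5.000, N 1.000, O 2.000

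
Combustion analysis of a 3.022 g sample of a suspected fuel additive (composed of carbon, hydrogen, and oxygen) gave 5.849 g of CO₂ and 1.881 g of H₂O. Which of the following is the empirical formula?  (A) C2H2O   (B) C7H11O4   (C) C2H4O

(B) C7H11O4

mol C = 5.849 g CO₂ ÷ 44.009 g/mol = 0.13290 mol
mol H = 2 × 1.881 g H₂O ÷ 18.015 g/mol = 0.20883 mol
mass O = 3.022 − (1.5963 + 0.21050) = 1.2152 g → mol O = 1.2152 ÷ 15.999 = 0.075954 mol
Divide by the smallest (0.075954 mol): C 1.750, H 2.749, O 1.000
Multiplying each by 4 gives whole numbers: C 7.00, H 11.00, O 4.00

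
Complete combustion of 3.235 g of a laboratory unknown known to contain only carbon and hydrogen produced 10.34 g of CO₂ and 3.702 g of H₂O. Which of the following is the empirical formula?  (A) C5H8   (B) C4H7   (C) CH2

(B) C4H7

mol C = 10.34 g CO₂ ÷ 44.009 g/mol = 0.23495 mol
mol H = 2 × 3.702 g H₂O ÷ 18.015 g/mol = 0.41099 mol
Divide by the smallest (0.23495 mol): C 1.000, H 1.749
Multiplying each by 4 gives whole numbers: C 4.00, H 7.00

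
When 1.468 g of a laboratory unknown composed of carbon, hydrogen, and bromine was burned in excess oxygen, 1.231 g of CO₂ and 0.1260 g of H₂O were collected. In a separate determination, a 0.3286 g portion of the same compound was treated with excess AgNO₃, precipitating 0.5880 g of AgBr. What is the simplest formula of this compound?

mol C = 1.231 g CO₂ ÷ 44.009 g/mol = 0.027972 mol
mol H = 2 × 0.1260 g H₂O ÷ 18.015 g/mol = 0.013988 mol
From the AgBr data: mol Br per gram of compound = (0.5880 ÷ 187.772) ÷ 0.3286 = 0.0095297 mol/g, so in the 1.468 g combustion sample mol Br = 0.013990 mol
Divide by the smallest (0.013988 mol): C 2.000, H 1.000, Br 1.000

C2HBr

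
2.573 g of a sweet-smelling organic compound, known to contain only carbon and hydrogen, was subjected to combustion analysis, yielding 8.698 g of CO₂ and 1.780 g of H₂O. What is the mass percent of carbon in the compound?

mol C = 8.698 g CO₂ ÷ 44.009 g/mol = 0.19764 mol
mol H = 2 × 1.780 g H₂O ÷ 18.015 g/mol = 0.19761 mol
mass % C = 2.3739 g ÷ 2.573 g × 100%

92.26%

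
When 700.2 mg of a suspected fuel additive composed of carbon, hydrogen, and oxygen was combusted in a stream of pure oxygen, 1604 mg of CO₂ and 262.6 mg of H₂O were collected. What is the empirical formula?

C5H4O2

mol C = 1.604 g CO₂ ÷ 44.009 g/mol = 0.036447 mol
mol H = 2 × 0.2626 g H₂O ÷ 18.015 g/mol = 0.029153 mol
mass O = 0.7002 − (0.43777 + 0.029387) = 0.23305 g → mol O = 0.23305 ÷ 15.999 = 0.014566 mol
Divide by the smallest (0.014566 mol): C 2.502, H 2.001, O 1.000
Multiplying each by 2 gives whole numbers: C 5.00, H 4.00, O 2.00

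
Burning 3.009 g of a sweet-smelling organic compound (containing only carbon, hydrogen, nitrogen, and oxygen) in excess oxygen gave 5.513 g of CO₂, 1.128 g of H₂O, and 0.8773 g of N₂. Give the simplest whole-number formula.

C4H4N2O

mol C = 5.513 g CO₂ ÷ 44.009 g/mol = 0.12527 mol
mol H = 2 × 1.128 g H₂O ÷ 18.015 g/mol = 0.12523 mol
mol N = 2 × 0.8773 g N₂ ÷ 28.014 g/mol = 0.062633 mol
mass O = 3.009 − (1.5046 + 0.12623 + 0.87730) = 0.50085 g → mol O = 0.50085 ÷ 15.999 = 0.031305 mol
Divide by the smallest (0.031305 mol): C 4.002, H 4.000, N 2.001, O 1.000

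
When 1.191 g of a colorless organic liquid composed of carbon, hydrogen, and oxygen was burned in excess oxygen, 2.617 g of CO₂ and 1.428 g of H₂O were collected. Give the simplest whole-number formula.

mol C = 2.617 g CO₂ ÷ 44.009 g/mol = 0.059465 mol
mol H = 2 × 1.428 g H₂O ÷ 18.015 g/mol = 0.15853 mol
mass O = 1.191 − (0.71424 + 0.15980) = 0.31696 g → mol O = 0.31696 ÷ 15.999 = 0.019811 mol
Divide by the smallest (0.019811 mol): C 3.002, H 8.002, O 1.000

C3H8O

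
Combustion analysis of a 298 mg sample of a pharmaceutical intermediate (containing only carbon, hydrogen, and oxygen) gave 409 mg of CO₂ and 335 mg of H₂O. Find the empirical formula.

mol C = 0.409 g CO₂ ÷ 44.009 g/mol = 0.009294 mol
mol H = 2 × 0.335 g H₂O ÷ 18.015 g/mol = 0.03719 mol
mass O = 0.298 − (0.1116 + 0.03749) = 0.1489 g → mol O = 0.1489 ÷ 15.999 = 0.009306 mol
Divide by the smallest (0.009294 mol): C 1.000, H 4.002, O 1.001

CH4O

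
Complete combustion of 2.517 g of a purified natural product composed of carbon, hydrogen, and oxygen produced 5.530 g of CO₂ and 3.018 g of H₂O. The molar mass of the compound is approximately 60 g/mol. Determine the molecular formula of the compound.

mol C = 5.530 g CO₂ ÷ 44.009 g/mol = 0.12566 mol
mol H = 2 × 3.018 g H₂O ÷ 18.015 g/mol = 0.33505 mol
mass O = 2.517 − (1.5093 + 0.33773) = 0.67001 g → mol O = 0.67001 ÷ 15.999 = 0.041878 mol
Divide by the smallest (0.041878 mol): C 3.001, H 8.001, O 1.000
Empirical formula: C3H8O
Empirical-formula mass = 60.10 g/mol; 60 ÷ 60.10 ≈ 1, so the molecular formula is C3H8O.

C3H8O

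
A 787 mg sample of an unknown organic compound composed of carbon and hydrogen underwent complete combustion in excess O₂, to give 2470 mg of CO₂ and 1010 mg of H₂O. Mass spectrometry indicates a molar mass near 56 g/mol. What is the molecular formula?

mol C = 2.47 g CO₂ ÷ 44.009 g/mol = 0.05612 mol
mol H = 2 × 1.01 g H₂O ÷ 18.015 g/mol = 0.1121 mol
Divide by the smallest (0.05612 mol): C 1.000, H 1.998
Empirical formula: CH2
Empirical-formula mass = 14.03 g/mol; 56 ÷ 14.03 ≈ 4, so the molecular formula is C4H8.

C4H8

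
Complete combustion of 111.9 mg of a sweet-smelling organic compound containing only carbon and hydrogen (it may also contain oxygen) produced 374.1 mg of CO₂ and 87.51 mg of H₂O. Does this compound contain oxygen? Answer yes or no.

mol C = 0.3741 g CO₂ ÷ 44.009 g/mol = 0.0085005 mol
mol H = 2 × 0.08751 g H₂O ÷ 18.015 g/mol = 0.0097152 mol
C and H together account for 0.11189 g — essentially the entire 0.1119 g sample — so the compound contains no oxygen.

no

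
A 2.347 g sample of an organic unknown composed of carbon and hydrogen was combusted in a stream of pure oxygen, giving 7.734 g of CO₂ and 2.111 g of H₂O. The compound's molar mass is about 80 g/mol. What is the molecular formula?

C6H8

mol C = 7.734 g CO₂ ÷ 44.009 g/mol = 0.17574 mol
mol H = 2 × 2.111 g H₂O ÷ 18.015 g/mol = 0.23436 mol
Divide by the smallest (0.17574 mol): C 1.000, H 1.334
Multiplying each by 3 gives whole numbers: C 3.00, H 4.00
Empirical formula: C3H4
Empirical-formula mass = 40.06 g/mol; 80 ÷ 40.06 ≈ 2, so the molecular formula is C6H8.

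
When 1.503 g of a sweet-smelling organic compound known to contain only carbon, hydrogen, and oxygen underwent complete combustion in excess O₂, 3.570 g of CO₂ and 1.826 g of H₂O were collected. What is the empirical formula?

C4H10O

mol C = 3.570 g CO₂ ÷ 44.009 g/mol = 0.081120 mol
mol H = 2 × 1.826 g H₂O ÷ 18.015 g/mol = 0.20272 mol
mass O = 1.503 − (0.97433 + 0.20434) = 0.32433 g → mol O = 0.32433 ÷ 15.999 = 0.020272 mol
Divide by the smallest (0.020272 mol): C 4.002, H 10.000, O 1.000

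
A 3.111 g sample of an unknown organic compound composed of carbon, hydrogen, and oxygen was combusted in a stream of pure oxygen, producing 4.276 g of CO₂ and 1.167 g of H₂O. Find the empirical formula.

C6H8O7

mol C = 4.276 g CO₂ ÷ 44.009 g/mol = 0.097162 mol
mol H = 2 × 1.167 g H₂O ÷ 18.015 g/mol = 0.12956 mol
mass O = 3.111 − (1.1670 + 0.13060) = 1.8134 g → mol O = 1.8134 ÷ 15.999 = 0.11334 mol
Divide by the smallest (0.097162 mol): C 1.000, H 1.333, O 1.167
Multiplying each by 6 gives whole numbers: C 6.00, H 8.00, O 7.00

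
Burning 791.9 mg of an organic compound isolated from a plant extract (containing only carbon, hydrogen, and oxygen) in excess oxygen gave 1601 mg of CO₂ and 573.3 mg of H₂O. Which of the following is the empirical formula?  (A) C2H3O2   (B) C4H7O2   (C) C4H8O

mol C = 1.601 g CO₂ ÷ 44.009 g/mol = 0.036379 mol
mol H = 2 × 0.5733 g H₂O ÷ 18.015 g/mol = 0.063647 mol
mass O = 0.7919 − (0.43695 + 0.064156) = 0.29080 g → mol O = 0.29080 ÷ 15.999 = 0.018176 mol
Divide by the smallest (0.018176 mol): C 2.001, H 3.502, O 1.000
Multiplying each by 2 gives whole numbers: C 4.00, H 7.00, O 2.00

(B) C4H7O2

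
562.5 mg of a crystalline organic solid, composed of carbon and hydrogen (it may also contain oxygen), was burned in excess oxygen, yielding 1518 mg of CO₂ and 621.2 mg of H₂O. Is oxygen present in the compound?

mol C = 1.518 g CO₂ ÷ 44.009 g/mol = 0.034493 mol
mol H = 2 × 0.6212 g H₂O ÷ 18.015 g/mol = 0.068965 mol
C and H account for only 0.48381 g of the 0.5625 g sample; the remaining 0.078689 g must be oxygen.

yes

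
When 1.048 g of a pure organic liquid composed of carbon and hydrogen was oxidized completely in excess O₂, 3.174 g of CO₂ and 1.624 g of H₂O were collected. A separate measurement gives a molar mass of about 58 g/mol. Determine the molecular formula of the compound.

mol C = 3.174 g CO₂ ÷ 44.009 g/mol = 0.072122 mol
mol H = 2 × 1.624 g H₂O ÷ 18.015 g/mol = 0.18029 mol
Divide by the smallest (0.072122 mol): C 1.000, H 2.500
Multiplying each by 2 gives whole numbers: C 2.00, H 5.00
Empirical formula: C2H5
Empirical-formula mass = 29.06 g/mol; 58 ÷ 29.06 ≈ 2, so the molecular formula is C4H10.

C4H10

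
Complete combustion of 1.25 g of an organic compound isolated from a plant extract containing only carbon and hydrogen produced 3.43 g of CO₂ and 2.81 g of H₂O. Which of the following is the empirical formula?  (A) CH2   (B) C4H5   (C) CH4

(C) CH4

mol C = 3.43 g CO₂ ÷ 44.009 g/mol = 0.07794 mol
mol H = 2 × 2.81 g H₂O ÷ 18.015 g/mol = 0.3120 mol
Divide by the smallest (0.07794 mol): C 1.000, H 4.003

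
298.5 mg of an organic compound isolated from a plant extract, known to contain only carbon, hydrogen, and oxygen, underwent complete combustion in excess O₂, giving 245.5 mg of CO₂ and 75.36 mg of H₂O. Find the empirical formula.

mol C = 0.2455 g CO₂ ÷ 44.009 g/mol = 0.0055784 mol
mol H = 2 × 0.07536 g H₂O ÷ 18.015 g/mol = 0.0083664 mol
mass O = 0.2985 − (0.067002 + 0.0084333) = 0.22306 g → mol O = 0.22306 ÷ 15.999 = 0.013942 mol
Divide by the smallest (0.0055784 mol): C 1.000, H 1.500, O 2.499
Multiplying each by 2 gives whole numbers: C 2.00, H 3.00, O 5.00

C2H3O5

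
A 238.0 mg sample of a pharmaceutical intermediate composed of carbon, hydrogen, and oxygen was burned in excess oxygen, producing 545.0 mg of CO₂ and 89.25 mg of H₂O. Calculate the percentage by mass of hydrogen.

4.20%

mol C = 0.5450 g CO₂ ÷ 44.009 g/mol = 0.012384 mol
mol H = 2 × 0.08925 g H₂O ÷ 18.015 g/mol = 0.0099084 mol
mass O = 0.2380 − (0.14874 + 0.0099877) = 0.079270 g → mol O = 0.079270 ÷ 15.999 = 0.0049547 mol
mass % H = 0.0099877 g ÷ 0.2380 g × 100%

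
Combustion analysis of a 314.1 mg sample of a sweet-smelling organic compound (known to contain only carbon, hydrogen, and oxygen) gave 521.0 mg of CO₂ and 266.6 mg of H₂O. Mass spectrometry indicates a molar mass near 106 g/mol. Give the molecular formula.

C4H10O3

mol C = 0.5210 g CO₂ ÷ 44.009 g/mol = 0.011838 mol
mol H = 2 × 0.2666 g H₂O ÷ 18.015 g/mol = 0.029598 mol
mass O = 0.3141 − (0.14219 + 0.029834) = 0.14207 g → mol O = 0.14207 ÷ 15.999 = 0.0088802 mol
Divide by the smallest (0.0088802 mol): C 1.333, H 3.333, O 1.000
Multiplying each by 3 gives whole numbers: C 4.00, H 10.00, O 3.00
Empirical formula: C4H10O3
Empirical-formula mass = 106.12 g/mol; 106 ÷ 106.12 ≈ 1, so the molecular formula is C4H10O3.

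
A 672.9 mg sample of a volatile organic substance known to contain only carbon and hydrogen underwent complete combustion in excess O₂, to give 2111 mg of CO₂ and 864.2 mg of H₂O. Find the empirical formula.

mol C = 2.111 g CO₂ ÷ 44.009 g/mol = 0.047967 mol
mol H = 2 × 0.8642 g H₂O ÷ 18.015 g/mol = 0.095942 mol
Divide by the smallest (0.047967 mol): C 1.000, H 2.000

CH2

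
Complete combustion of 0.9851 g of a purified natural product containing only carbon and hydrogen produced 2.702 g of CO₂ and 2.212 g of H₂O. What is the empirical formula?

CH4

mol C = 2.702 g CO₂ ÷ 44.009 g/mol = 0.061397 mol
mol H = 2 × 2.212 g H₂O ÷ 18.015 g/mol = 0.24557 mol
Divide by the smallest (0.061397 mol): C 1.000, H 4.000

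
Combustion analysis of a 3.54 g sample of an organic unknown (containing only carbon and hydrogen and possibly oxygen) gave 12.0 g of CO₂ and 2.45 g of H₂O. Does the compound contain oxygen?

mol C = 12.0 g CO₂ ÷ 44.009 g/mol = 0.2727 mol
mol H = 2 × 2.45 g H₂O ÷ 18.015 g/mol = 0.2720 mol
C and H together account for 3.549 g — essentially the entire 3.54 g sample — so the compound contains no oxygen.

no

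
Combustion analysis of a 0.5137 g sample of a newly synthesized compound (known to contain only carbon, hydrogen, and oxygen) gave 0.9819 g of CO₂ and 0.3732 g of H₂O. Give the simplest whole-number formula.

mol C = 0.9819 g CO₂ ÷ 44.009 g/mol = 0.022311 mol
mol H = 2 × 0.3732 g H₂O ÷ 18.015 g/mol = 0.041432 mol
mass O = 0.5137 − (0.26798 + 0.041764) = 0.20395 g → mol O = 0.20395 ÷ 15.999 = 0.012748 mol
Divide by the smallest (0.012748 mol): C 1.750, H 3.250, O 1.000
Multiplying each by 4 gives whole numbers: C 7.00, H 13.00, O 4.00

C7H13O4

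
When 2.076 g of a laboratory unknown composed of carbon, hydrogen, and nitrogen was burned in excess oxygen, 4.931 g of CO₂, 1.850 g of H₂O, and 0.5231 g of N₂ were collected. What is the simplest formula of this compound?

mol C = 4.931 g CO₂ ÷ 44.009 g/mol = 0.11205 mol
mol H = 2 × 1.850 g H₂O ÷ 18.015 g/mol = 0.20538 mol
mol N = 2 × 0.5231 g N₂ ÷ 28.014 g/mol = 0.037346 mol
Divide by the smallest (0.037346 mol): C 3.000, H 5.500, N 1.000
Multiplying each by 2 gives whole numbers: C 6.00, H 11.00, N 2.00

C6H11N2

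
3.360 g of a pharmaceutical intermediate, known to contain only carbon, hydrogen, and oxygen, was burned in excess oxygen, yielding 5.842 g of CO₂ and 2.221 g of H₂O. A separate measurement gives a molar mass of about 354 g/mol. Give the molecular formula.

C14H26O10

mol C = 5.842 g CO₂ ÷ 44.009 g/mol = 0.13275 mol
mol H = 2 × 2.221 g H₂O ÷ 18.015 g/mol = 0.24657 mol
mass O = 3.360 − (1.5944 + 0.24854) = 1.5170 g → mol O = 1.5170 ÷ 15.999 = 0.094821 mol
Divide by the smallest (0.094821 mol): C 1.400, H 2.600, O 1.000
Multiplying each by 5 gives whole numbers: C 7.00, H 13.00, O 5.00
Empirical formula: C7H13O5
Empirical-formula mass = 177.18 g/mol; 354 ÷ 177.18 ≈ 2, so the molecular formula is C14H26O10.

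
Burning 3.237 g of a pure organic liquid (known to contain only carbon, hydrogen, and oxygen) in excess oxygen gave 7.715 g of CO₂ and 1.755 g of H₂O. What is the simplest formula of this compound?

C9H10O3

mol C = 7.715 g CO₂ ÷ 44.009 g/mol = 0.17531 mol
mol H = 2 × 1.755 g H₂O ÷ 18.015 g/mol = 0.19484 mol
mass O = 3.237 − (2.1056 + 0.19640) = 0.93501 g → mol O = 0.93501 ÷ 15.999 = 0.058442 mol
Divide by the smallest (0.058442 mol): C 3.000, H 3.334, O 1.000
Multiplying each by 3 gives whole numbers: C 9.00, H 10.00, O 3.00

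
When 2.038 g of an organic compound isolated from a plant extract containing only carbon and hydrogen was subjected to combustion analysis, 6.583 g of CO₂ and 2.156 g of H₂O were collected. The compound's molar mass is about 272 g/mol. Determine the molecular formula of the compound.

mol C = 6.583 g CO₂ ÷ 44.009 g/mol = 0.14958 mol
mol H = 2 × 2.156 g H₂O ÷ 18.015 g/mol = 0.23936 mol
Divide by the smallest (0.14958 mol): C 1.000, H 1.600
Multiplying each by 5 gives whole numbers: C 5.00, H 8.00
Empirical formula: C5H8
Empirical-formula mass = 68.12 g/mol; 272 ÷ 68.12 ≈ 4, so the molecular formula is C20H32.

C20H32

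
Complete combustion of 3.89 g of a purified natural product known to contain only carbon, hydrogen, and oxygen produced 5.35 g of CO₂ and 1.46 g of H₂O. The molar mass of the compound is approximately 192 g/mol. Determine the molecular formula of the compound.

mol C = 5.35 g CO₂ ÷ 44.009 g/mol = 0.1216 mol
mol H = 2 × 1.46 g H₂O ÷ 18.015 g/mol = 0.1621 mol
mass O = 3.89 − (1.460 + 0.1634) = 2.266 g → mol O = 2.266 ÷ 15.999 = 0.1417 mol
Divide by the smallest (0.1216 mol): C 1.000, H 1.333, O 1.165
Multiplying each by 6 gives whole numbers: C 6.00, H 8.00, O 6.99
Empirical formula: C6H8O7
Empirical-formula mass = 192.12 g/mol; 192 ÷ 192.12 ≈ 1, so the molecular formula is C6H8O7.

C6H8O7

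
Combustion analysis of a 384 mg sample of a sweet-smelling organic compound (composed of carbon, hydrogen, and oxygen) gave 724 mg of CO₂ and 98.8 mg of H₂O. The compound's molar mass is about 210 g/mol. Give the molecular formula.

mol C = 0.724 g CO₂ ÷ 44.009 g/mol = 0.01645 mol
mol H = 2 × 0.0988 g H₂O ÷ 18.015 g/mol = 0.01097 mol
mass O = 0.384 − (0.1976 + 0.01106) = 0.1753 g → mol O = 0.1753 ÷ 15.999 = 0.01096 mol
Divide by the smallest (0.01096 mol): C 1.501, H 1.001, O 1.000
Multiplying each by 2 gives whole numbers: C 3.00, H 2.00, O 2.00
Empirical formula: C3H2O2
Empirical-formula mass = 70.05 g/mol; 210 ÷ 70.05 ≈ 3, so the molecular formula is C9H6O6.

C9H6O6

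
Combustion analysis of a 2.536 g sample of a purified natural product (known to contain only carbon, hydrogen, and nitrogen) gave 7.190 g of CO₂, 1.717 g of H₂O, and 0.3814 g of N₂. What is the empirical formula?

mol C = 7.190 g CO₂ ÷ 44.009 g/mol = 0.16338 mol
mol H = 2 × 1.717 g H₂O ÷ 18.015 g/mol = 0.19062 mol
mol N = 2 × 0.3814 g N₂ ÷ 28.014 g/mol = 0.027229 mol
Divide by the smallest (0.027229 mol): C 6.000, H 7.001, N 1.000

C6H7N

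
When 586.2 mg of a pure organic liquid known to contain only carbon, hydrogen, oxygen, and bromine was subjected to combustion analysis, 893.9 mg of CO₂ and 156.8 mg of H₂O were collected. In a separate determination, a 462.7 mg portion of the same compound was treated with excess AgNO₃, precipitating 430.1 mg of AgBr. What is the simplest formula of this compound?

mol C = 0.8939 g CO₂ ÷ 44.009 g/mol = 0.020312 mol
mol H = 2 × 0.1568 g H₂O ÷ 18.015 g/mol = 0.017408 mol
From the AgBr data: mol Br per gram of compound = (0.4301 ÷ 187.772) ÷ 0.4627 = 0.0049504 mol/g, so in the 0.5862 g combustion sample mol Br = 0.0029019 mol
mass O = 0.5862 − (0.24396 + 0.017547 + 0.23187) = 0.092814 g → mol O = 0.092814 ÷ 15.999 = 0.0058012 mol
Divide by the smallest (0.0029019 mol): C 6.999, H 5.999, Br 1.000, O 1.999

C7H6BrO2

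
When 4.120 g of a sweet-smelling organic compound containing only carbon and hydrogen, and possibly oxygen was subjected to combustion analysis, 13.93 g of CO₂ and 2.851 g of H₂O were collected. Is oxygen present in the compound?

no

mol C = 13.93 g CO₂ ÷ 44.009 g/mol = 0.31653 mol
mol H = 2 × 2.851 g H₂O ÷ 18.015 g/mol = 0.31651 mol
C and H together account for 4.1208 g — essentially the entire 4.120 g sample — so the compound contains no oxygen.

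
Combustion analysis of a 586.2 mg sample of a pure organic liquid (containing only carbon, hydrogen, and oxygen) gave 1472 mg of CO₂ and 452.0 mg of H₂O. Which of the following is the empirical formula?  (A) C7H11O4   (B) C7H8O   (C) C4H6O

mol C = 1.472 g CO₂ ÷ 44.009 g/mol = 0.033448 mol
mol H = 2 × 0.4520 g H₂O ÷ 18.015 g/mol = 0.050180 mol
mass O = 0.5862 − (0.40174 + 0.050582) = 0.13388 g → mol O = 0.13388 ÷ 15.999 = 0.0083679 mol
Divide by the smallest (0.0083679 mol): C 3.997, H 5.997, O 1.000

(C) C4H6O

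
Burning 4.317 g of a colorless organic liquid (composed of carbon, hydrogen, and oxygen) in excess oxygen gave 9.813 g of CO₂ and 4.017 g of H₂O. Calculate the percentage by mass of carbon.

mol C = 9.813 g CO₂ ÷ 44.009 g/mol = 0.22298 mol
mol H = 2 × 4.017 g H₂O ÷ 18.015 g/mol = 0.44596 mol
mass O = 4.317 − (2.6782 + 0.44953) = 1.1893 g → mol O = 1.1893 ÷ 15.999 = 0.074335 mol
mass % C = 2.6782 g ÷ 4.317 g × 100%

62.04%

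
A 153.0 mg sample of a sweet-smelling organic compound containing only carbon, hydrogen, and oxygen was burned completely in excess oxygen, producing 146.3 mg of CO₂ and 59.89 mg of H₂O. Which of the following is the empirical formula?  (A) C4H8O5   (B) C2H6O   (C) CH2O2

(C) CH2O2

mol C = 0.1463 g CO₂ ÷ 44.009 g/mol = 0.0033243 mol
mol H = 2 × 0.05989 g H₂O ÷ 18.015 g/mol = 0.0066489 mol
mass O = 0.1530 − (0.039928 + 0.0067021) = 0.10637 g → mol O = 0.10637 ÷ 15.999 = 0.0066485 mol
Divide by the smallest (0.0033243 mol): C 1.000, H 2.000, O 2.000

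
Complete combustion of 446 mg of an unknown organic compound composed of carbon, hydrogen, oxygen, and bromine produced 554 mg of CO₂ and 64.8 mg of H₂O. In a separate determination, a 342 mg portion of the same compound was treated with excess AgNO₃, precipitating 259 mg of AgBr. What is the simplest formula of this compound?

C7H4BrO5

mol C = 0.554 g CO₂ ÷ 44.009 g/mol = 0.01259 mol
mol H = 2 × 0.0648 g H₂O ÷ 18.015 g/mol = 0.007194 mol
From the AgBr data: mol Br per gram of compound = (0.259 ÷ 187.772) ÷ 0.342 = 0.004033 mol/g, so in the 0.446 g combustion sample mol Br = 0.001799 mol
mass O = 0.446 − (0.1512 + 0.007252 + 0.1437) = 0.1438 g → mol O = 0.1438 ÷ 15.999 = 0.008989 mol
Divide by the smallest (0.001799 mol): C 6.998, H 3.999, Br 1.000, O 4.997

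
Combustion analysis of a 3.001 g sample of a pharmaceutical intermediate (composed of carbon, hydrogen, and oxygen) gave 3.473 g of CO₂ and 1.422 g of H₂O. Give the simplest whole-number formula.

mol C = 3.473 g CO₂ ÷ 44.009 g/mol = 0.078916 mol
mol H = 2 × 1.422 g H₂O ÷ 18.015 g/mol = 0.15787 mol
mass O = 3.001 − (0.94786 + 0.15913) = 1.8940 g → mol O = 1.8940 ÷ 15.999 = 0.11838 mol
Divide by the smallest (0.078916 mol): C 1.000, H 2.000, O 1.500
Multiplying each by 2 gives whole numbers: C 2.00, H 4.00, O 3.00

C2H4O3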